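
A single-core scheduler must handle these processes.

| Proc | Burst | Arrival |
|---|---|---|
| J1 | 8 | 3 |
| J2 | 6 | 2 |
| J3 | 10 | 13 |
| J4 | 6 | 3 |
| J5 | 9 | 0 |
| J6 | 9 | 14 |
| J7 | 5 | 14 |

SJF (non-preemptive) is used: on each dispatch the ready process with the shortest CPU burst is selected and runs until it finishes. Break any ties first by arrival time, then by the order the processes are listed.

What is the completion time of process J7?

Timeline: | J5 0-9 | J2 9-15 | J7 15-20 | J4 20-26 | J1 26-34 | J6 34-43 | J3 43-53 |
Completion: J1=34  J2=15  J3=53  J4=26  J5=9  J6=43  J7=20

20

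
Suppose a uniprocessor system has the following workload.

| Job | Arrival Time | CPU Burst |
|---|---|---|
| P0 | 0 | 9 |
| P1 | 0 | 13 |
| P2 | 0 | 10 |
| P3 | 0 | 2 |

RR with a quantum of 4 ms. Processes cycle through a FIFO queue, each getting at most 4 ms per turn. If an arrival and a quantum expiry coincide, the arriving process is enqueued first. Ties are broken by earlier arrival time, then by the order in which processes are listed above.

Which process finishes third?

Schedule: | P0 0-4 | P1 4-8 | P2 8-12 | P3 12-14 | P0 14-18 | P1 18-22 | P2 22-26 | P0 26-27 | P1 27-31 | P2 31-33 | P1 33-34 |
Completion: P0=27  P1=34  P2=33  P3=14
Turnaround (C−A): P0=27  P1=34  P2=33  P3=14
Finish order: P3 → P0 → P2 → P1

P2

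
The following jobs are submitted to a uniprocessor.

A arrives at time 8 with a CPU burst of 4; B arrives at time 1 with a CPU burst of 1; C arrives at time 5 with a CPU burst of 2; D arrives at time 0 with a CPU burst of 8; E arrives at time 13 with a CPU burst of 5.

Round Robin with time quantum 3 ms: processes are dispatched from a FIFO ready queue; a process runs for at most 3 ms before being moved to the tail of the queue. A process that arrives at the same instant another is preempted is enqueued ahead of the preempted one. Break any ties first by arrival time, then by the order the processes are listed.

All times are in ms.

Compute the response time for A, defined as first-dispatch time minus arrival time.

3

Timeline: | D 0-3 | B 3-4 | D 4-7 | C 7-9 | D 9-11 | A 11-14 | E 14-17 | A 17-18 | E 18-20 |
Completion: A=18  B=4  C=9  D=11  E=20
Turnaround (C−A): A=10  B=3  C=4  D=11  E=7
Response(A) = first start − arrival = 11 − 8 = 3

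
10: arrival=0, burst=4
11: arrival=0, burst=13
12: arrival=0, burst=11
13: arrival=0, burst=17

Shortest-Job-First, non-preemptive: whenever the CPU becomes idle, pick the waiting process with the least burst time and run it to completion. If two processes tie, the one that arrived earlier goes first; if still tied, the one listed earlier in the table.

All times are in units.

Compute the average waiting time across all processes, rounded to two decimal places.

11.75

Schedule: | 10 0-4 | 12 4-15 | 11 15-28 | 13 28-45 |
Completion: 10=4  11=28  12=15  13=45
Turnaround (C−A): 10=4  11=28  12=15  13=45
Waiting times: 10=0, 11=15, 12=4, 13=28
Average waiting = (0+15+4+28) / 4 = 47/4 = 11.75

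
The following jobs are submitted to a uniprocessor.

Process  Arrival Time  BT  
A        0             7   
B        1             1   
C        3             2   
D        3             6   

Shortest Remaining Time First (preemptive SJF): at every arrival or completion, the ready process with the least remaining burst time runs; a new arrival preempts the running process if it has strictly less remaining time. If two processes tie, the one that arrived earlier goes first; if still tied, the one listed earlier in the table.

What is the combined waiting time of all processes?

Timeline: | A 0-1 | B 1-2 | A 2-3 | C 3-5 | A 5-10 | D 10-16 |
Completion: A=10  B=2  C=5  D=16
Turnaround (C−A): A=10  B=1  C=2  D=13
Waiting = turnaround − burst: A=3, B=0, C=0, D=7
Total waiting = 3 + 0 + 0 + 7 = 10

10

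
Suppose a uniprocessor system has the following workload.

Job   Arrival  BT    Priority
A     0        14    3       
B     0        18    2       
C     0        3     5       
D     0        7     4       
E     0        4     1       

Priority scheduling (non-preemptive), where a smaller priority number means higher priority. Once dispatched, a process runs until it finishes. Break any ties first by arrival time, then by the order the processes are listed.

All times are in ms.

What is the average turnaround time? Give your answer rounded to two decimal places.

Timeline: | E 0-4 | B 4-22 | A 22-36 | D 36-43 | C 43-46 |
Completion: A=36  B=22  C=46  D=43  E=4
Turnaround times: A=36, B=22, C=46, D=43, E=4
Average turnaround = (36+22+46+43+4) / 5 = 151/5 = 30.20

30.20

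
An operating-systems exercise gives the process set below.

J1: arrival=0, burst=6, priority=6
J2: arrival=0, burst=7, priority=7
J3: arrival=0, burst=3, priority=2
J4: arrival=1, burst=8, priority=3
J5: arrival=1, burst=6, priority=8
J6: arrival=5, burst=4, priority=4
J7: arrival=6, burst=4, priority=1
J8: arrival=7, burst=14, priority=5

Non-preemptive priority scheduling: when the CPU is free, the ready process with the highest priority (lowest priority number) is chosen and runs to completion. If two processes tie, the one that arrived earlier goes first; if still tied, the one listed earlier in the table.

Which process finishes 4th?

Schedule: | J3 0-3 | J4 3-11 | J7 11-15 | J6 15-19 | J8 19-33 | J1 33-39 | J2 39-46 | J5 46-52 |
Completion: J1=39  J2=46  J3=3  J4=11  J5=52  J6=19  J7=15  J8=33
Finish order: J3 → J4 → J7 → J6 → J8 → J1 → J2 → J5

J6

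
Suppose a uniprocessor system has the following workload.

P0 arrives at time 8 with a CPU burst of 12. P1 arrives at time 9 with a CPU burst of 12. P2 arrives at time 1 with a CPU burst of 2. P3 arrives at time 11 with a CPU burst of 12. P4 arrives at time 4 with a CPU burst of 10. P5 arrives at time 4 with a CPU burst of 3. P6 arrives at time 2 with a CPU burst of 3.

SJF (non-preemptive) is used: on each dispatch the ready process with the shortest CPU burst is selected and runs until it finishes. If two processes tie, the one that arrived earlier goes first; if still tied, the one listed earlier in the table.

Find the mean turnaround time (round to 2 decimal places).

Timeline: | idle 0-1 | P2 1-3 | P6 3-6 | P5 6-9 | P4 9-19 | P0 19-31 | P1 31-43 | P3 43-55 |
Completion: P0=31  P1=43  P2=3  P3=55  P4=19  P5=9  P6=6
Turnaround times: P0=23, P1=34, P2=2, P3=44, P4=15, P5=5, P6=4
Average turnaround = (23+34+2+44+15+5+4) / 7 = 127/7 = 18.14

18.14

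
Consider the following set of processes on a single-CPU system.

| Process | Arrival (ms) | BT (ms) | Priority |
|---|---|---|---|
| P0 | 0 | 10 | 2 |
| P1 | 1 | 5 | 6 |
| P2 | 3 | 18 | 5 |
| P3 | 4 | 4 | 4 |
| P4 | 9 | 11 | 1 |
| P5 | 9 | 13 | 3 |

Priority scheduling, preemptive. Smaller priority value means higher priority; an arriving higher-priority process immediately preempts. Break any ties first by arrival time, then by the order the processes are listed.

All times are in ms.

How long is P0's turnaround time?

21

Gantt: | P0 0-9 | P4 9-20 | P0 20-21 | P5 21-34 | P3 34-38 | P2 38-56 | P1 56-61 |
Completion: P0=21  P1=61  P2=56  P3=38  P4=20  P5=34
Turnaround(P0) = completion − arrival = 21 − 0 = 21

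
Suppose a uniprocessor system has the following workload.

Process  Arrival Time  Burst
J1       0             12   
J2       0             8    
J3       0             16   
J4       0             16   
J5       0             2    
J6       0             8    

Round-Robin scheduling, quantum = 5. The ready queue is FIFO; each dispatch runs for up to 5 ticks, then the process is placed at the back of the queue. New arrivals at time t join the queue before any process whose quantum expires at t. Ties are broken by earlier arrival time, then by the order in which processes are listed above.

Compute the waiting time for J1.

38

Gantt: | J1 0-5 | J2 5-10 | J3 10-15 | J4 15-20 | J5 20-22 | J6 22-27 | J1 27-32 | J2 32-35 | J3 35-40 | J4 40-45 | J6 45-48 | J1 48-50 | J3 50-55 | J4 55-60 | J3 60-61 | J4 61-62 |
Completion: J1=50  J2=35  J3=61  J4=62  J5=22  J6=48
Turnaround (C−A): J1=50  J2=35  J3=61  J4=62  J5=22  J6=48
Waiting(J1) = turnaround − burst = 50 − 12 = 38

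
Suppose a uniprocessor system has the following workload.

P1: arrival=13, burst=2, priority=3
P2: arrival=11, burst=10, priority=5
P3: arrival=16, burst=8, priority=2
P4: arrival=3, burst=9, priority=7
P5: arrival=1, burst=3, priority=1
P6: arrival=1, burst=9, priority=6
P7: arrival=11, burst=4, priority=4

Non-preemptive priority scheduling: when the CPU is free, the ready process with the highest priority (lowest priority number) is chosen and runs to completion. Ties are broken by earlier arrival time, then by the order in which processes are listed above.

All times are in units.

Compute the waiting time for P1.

Timeline: | idle 0-1 | P5 1-4 | P6 4-13 | P1 13-15 | P7 15-19 | P3 19-27 | P2 27-37 | P4 37-46 |
Completion: P1=15  P2=37  P3=27  P4=46  P5=4  P6=13  P7=19
Turnaround (C−A): P1=2  P2=26  P3=11  P4=43  P5=3  P6=12  P7=8
Waiting(P1) = turnaround − burst = 2 − 2 = 0

0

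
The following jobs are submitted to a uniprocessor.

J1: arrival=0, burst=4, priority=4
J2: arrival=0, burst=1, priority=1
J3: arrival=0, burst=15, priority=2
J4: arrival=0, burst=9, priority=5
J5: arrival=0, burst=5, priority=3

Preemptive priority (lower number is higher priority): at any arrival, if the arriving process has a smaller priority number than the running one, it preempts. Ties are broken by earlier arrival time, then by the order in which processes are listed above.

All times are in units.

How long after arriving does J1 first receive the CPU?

21

Schedule: | J2 0-1 | J3 1-16 | J5 16-21 | J1 21-25 | J4 25-34 |
Completion: J1=25  J2=1  J3=16  J4=34  J5=21
Turnaround (C−A): J1=25  J2=1  J3=16  J4=34  J5=21
Response(J1) = first start − arrival = 21 − 0 = 21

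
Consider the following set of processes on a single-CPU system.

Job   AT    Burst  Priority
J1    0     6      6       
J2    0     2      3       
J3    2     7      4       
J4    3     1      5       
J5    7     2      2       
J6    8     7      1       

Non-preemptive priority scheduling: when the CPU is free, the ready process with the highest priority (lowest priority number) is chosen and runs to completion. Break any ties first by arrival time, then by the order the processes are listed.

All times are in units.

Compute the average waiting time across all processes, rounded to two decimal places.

Schedule: | J2 0-2 | J3 2-9 | J6 9-16 | J5 16-18 | J4 18-19 | J1 19-25 |
Completion: J1=25  J2=2  J3=9  J4=19  J5=18  J6=16
Turnaround (C−A): J1=25  J2=2  J3=7  J4=16  J5=11  J6=8
Waiting times: J1=19, J2=0, J3=0, J4=15, J5=9, J6=1
Average waiting = (19+0+0+15+9+1) / 6 = 44/6 = 7.33

7.33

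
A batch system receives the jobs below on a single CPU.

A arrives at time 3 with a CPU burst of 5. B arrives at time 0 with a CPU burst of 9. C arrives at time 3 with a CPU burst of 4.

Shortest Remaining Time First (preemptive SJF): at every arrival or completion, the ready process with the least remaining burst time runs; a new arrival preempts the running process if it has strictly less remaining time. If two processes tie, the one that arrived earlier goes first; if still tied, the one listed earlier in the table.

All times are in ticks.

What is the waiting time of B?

9

Schedule: | B 0-3 | C 3-7 | A 7-12 | B 12-18 |
Completion: A=12  B=18  C=7
Turnaround (C−A): A=9  B=18  C=4
Waiting(B) = turnaround − burst = 18 − 9 = 9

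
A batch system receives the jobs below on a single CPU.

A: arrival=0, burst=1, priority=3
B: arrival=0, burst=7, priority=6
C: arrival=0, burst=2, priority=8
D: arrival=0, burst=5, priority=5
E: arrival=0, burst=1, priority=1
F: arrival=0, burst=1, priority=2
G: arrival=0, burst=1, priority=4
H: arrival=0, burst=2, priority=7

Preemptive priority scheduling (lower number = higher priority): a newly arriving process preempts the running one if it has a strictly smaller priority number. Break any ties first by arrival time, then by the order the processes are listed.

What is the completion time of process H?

Timeline: | E 0-1 | F 1-2 | A 2-3 | G 3-4 | D 4-9 | B 9-16 | H 16-18 | C 18-20 |
Completion: A=3  B=16  C=20  D=9  E=1  F=2  G=4  H=18

18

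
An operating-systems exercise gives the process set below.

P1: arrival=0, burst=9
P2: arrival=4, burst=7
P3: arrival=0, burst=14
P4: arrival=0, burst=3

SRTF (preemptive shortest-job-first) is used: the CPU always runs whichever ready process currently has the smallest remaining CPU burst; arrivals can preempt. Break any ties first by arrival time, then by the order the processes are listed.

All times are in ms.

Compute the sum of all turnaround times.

62

Gantt: | P4 0-3 | P1 3-4 | P2 4-11 | P1 11-19 | P3 19-33 |
Completion: P1=19  P2=11  P3=33  P4=3
Turnaround (C−A): P1=19  P2=7  P3=33  P4=3
Turnaround = completion − arrival: P1=19, P2=7, P3=33, P4=3
Total turnaround = 19 + 7 + 33 + 3 = 62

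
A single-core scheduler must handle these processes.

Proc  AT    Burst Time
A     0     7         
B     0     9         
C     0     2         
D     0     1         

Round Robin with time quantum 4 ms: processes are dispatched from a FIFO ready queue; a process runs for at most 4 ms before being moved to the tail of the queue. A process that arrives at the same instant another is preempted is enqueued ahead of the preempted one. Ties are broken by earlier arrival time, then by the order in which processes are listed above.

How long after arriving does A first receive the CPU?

Timeline: | A 0-4 | B 4-8 | C 8-10 | D 10-11 | A 11-14 | B 14-19 |
Completion: A=14  B=19  C=10  D=11
Turnaround (C−A): A=14  B=19  C=10  D=11
Response(A) = first start − arrival = 0 − 0 = 0

0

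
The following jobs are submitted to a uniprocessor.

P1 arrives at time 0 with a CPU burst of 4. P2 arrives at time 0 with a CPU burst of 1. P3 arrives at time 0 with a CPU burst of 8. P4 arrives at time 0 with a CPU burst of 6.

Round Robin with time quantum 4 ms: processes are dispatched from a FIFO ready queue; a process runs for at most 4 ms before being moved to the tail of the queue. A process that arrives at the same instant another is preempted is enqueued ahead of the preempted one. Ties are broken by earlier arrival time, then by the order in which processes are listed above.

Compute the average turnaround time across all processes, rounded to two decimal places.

11.25

Timeline: | P1 0-4 | P2 4-5 | P3 5-9 | P4 9-13 | P3 13-17 | P4 17-19 |
Completion: P1=4  P2=5  P3=17  P4=19
Turnaround (C−A): P1=4  P2=5  P3=17  P4=19
Turnaround times: P1=4, P2=5, P3=17, P4=19
Average turnaround = (4+5+17+19) / 4 = 45/4 = 11.25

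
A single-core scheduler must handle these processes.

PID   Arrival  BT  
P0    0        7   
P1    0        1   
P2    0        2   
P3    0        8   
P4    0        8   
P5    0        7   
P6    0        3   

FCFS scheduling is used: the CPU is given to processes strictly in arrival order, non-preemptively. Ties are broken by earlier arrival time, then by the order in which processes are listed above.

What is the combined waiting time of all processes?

Gantt: | P0 0-7 | P1 7-8 | P2 8-10 | P3 10-18 | P4 18-26 | P5 26-33 | P6 33-36 |
Completion: P0=7  P1=8  P2=10  P3=18  P4=26  P5=33  P6=36
Turnaround (C−A): P0=7  P1=8  P2=10  P3=18  P4=26  P5=33  P6=36
Waiting = turnaround − burst: P0=0, P1=7, P2=8, P3=10, P4=18, P5=26, P6=33
Total waiting = 0 + 7 + 8 + 10 + 18 + 26 + 33 = 102

102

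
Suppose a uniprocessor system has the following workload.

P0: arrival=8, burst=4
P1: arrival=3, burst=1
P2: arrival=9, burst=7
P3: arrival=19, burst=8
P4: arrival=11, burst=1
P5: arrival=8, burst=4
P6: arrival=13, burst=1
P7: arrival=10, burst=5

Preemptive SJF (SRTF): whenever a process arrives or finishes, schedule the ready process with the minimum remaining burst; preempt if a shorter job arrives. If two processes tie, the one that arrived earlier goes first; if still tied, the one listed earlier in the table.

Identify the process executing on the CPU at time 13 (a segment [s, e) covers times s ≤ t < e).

Gantt: | idle 0-3 | P1 3-4 | idle 4-8 | P0 8-12 | P4 12-13 | P6 13-14 | P5 14-18 | P7 18-23 | P2 23-30 | P3 30-38 |
Completion: P0=12  P1=4  P2=30  P3=38  P4=13  P5=18  P6=14  P7=23

P6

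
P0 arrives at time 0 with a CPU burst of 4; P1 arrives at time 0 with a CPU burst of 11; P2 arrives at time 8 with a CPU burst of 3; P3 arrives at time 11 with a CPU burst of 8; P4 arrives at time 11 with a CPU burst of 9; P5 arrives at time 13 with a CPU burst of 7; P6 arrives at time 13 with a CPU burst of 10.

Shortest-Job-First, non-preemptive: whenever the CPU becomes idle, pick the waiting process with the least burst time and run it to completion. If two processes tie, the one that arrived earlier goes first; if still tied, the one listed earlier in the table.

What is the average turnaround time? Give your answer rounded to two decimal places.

19.00

Schedule: | P0 0-4 | P1 4-15 | P2 15-18 | P5 18-25 | P3 25-33 | P4 33-42 | P6 42-52 |
Completion: P0=4  P1=15  P2=18  P3=33  P4=42  P5=25  P6=52
Turnaround (C−A): P0=4  P1=15  P2=10  P3=22  P4=31  P5=12  P6=39
Turnaround times: P0=4, P1=15, P2=10, P3=22, P4=31, P5=12, P6=39
Average turnaround = (4+15+10+22+31+12+39) / 7 = 133/7 = 19.00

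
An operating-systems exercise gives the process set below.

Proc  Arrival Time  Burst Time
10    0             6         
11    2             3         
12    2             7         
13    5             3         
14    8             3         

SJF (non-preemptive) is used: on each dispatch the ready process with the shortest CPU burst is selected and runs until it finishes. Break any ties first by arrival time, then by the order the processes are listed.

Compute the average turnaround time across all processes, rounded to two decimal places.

9.40

Schedule: | 10 0-6 | 11 6-9 | 13 9-12 | 14 12-15 | 12 15-22 |
Completion: 10=6  11=9  12=22  13=12  14=15
Turnaround times: 10=6, 11=7, 12=20, 13=7, 14=7
Average turnaround = (6+7+20+7+7) / 5 = 47/5 = 9.40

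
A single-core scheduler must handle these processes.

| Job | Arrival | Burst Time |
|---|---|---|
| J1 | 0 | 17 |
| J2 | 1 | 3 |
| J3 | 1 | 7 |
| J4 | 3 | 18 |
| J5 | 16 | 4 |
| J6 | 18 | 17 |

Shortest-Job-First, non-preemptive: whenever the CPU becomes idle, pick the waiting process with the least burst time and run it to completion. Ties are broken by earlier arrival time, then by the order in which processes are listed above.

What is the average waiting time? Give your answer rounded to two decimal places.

16.83

Timeline: | J1 0-17 | J2 17-20 | J5 20-24 | J3 24-31 | J6 31-48 | J4 48-66 |
Completion: J1=17  J2=20  J3=31  J4=66  J5=24  J6=48
Waiting times: J1=0, J2=16, J3=23, J4=45, J5=4, J6=13
Average waiting = (0+16+23+45+4+13) / 6 = 101/6 = 16.83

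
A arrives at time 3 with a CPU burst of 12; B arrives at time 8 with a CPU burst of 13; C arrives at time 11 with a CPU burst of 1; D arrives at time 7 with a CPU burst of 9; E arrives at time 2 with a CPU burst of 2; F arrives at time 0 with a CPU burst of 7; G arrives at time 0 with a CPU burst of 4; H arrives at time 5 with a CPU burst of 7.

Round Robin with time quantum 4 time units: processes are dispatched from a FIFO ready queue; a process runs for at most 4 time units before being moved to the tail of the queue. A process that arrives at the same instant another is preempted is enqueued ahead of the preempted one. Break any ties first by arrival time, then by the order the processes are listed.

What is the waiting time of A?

Gantt: | F 0-4 | G 4-8 | E 8-10 | A 10-14 | F 14-17 | H 17-21 | D 21-25 | B 25-29 | C 29-30 | A 30-34 | H 34-37 | D 37-41 | B 41-45 | A 45-49 | D 49-50 | B 50-55 |
Completion: A=49  B=55  C=30  D=50  E=10  F=17  G=8  H=37
Turnaround (C−A): A=46  B=47  C=19  D=43  E=8  F=17  G=8  H=32
Waiting(A) = turnaround − burst = 46 − 12 = 34

34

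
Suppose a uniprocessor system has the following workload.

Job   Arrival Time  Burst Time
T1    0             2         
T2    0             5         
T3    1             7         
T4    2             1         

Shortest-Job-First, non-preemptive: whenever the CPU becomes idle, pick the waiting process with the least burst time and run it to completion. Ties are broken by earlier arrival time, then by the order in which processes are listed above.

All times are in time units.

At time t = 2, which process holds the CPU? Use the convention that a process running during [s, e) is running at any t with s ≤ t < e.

T4

Gantt: | T1 0-2 | T4 2-3 | T2 3-8 | T3 8-15 |
Completion: T1=2  T2=8  T3=15  T4=3
Turnaround (C−A): T1=2  T2=8  T3=14  T4=1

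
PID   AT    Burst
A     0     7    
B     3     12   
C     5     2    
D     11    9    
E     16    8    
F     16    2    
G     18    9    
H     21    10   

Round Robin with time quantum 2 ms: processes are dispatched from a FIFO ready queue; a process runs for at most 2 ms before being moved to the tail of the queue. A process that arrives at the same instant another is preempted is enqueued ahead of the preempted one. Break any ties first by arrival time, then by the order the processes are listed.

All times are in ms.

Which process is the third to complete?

Timeline: | A 0-4 | B 4-6 | A 6-8 | C 8-10 | B 10-12 | A 12-13 | D 13-15 | B 15-17 | D 17-19 | E 19-21 | F 21-23 | B 23-25 | G 25-27 | D 27-29 | H 29-31 | E 31-33 | B 33-35 | G 35-37 | D 37-39 | H 39-41 | E 41-43 | B 43-45 | G 45-47 | D 47-48 | H 48-50 | E 50-52 | G 52-54 | H 54-56 | G 56-57 | H 57-59 |
Completion: A=13  B=45  C=10  D=48  E=52  F=23  G=57  H=59
Turnaround (C−A): A=13  B=42  C=5  D=37  E=36  F=7  G=39  H=38
Finish order: C → A → F → B → D → E → G → H

F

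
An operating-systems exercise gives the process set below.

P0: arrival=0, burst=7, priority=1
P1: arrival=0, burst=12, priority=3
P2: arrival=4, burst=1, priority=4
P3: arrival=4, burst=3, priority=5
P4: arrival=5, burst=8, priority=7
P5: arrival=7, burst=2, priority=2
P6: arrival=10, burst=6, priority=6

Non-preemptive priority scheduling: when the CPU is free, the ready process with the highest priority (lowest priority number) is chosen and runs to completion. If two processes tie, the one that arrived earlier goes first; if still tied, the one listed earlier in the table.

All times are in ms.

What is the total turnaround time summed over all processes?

124

Timeline: | P0 0-7 | P5 7-9 | P1 9-21 | P2 21-22 | P3 22-25 | P6 25-31 | P4 31-39 |
Completion: P0=7  P1=21  P2=22  P3=25  P4=39  P5=9  P6=31
Turnaround (C−A): P0=7  P1=21  P2=18  P3=21  P4=34  P5=2  P6=21
Turnaround = completion − arrival: P0=7, P1=21, P2=18, P3=21, P4=34, P5=2, P6=21
Total turnaround = 7 + 21 + 18 + 21 + 34 + 2 + 21 = 124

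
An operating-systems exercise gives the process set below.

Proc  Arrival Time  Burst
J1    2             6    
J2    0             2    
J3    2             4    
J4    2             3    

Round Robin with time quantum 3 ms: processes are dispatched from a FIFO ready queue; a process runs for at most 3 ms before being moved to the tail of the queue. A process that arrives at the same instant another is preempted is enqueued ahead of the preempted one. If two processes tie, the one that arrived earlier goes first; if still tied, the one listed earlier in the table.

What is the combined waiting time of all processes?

Gantt: | J2 0-2 | J1 2-5 | J3 5-8 | J4 8-11 | J1 11-14 | J3 14-15 |
Completion: J1=14  J2=2  J3=15  J4=11
Waiting = turnaround − burst: J1=6, J2=0, J3=9, J4=6
Total waiting = 6 + 0 + 9 + 6 = 21

21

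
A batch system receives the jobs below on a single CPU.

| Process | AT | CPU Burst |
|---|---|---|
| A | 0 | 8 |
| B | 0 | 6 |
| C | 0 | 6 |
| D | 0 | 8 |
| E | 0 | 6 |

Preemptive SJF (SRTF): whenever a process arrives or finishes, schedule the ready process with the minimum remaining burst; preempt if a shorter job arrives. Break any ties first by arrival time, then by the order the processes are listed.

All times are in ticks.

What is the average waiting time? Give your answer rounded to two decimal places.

12.40

Schedule: | B 0-6 | C 6-12 | E 12-18 | A 18-26 | D 26-34 |
Completion: A=26  B=6  C=12  D=34  E=18
Turnaround (C−A): A=26  B=6  C=12  D=34  E=18
Waiting times: A=18, B=0, C=6, D=26, E=12
Average waiting = (18+0+6+26+12) / 5 = 62/5 = 12.40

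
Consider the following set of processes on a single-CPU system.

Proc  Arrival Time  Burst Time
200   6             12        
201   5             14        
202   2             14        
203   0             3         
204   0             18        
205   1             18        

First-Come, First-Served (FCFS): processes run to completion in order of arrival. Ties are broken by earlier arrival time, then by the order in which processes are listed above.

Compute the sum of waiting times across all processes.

169

Schedule: | 203 0-3 | 204 3-21 | 205 21-39 | 202 39-53 | 201 53-67 | 200 67-79 |
Completion: 200=79  201=67  202=53  203=3  204=21  205=39
Turnaround (C−A): 200=73  201=62  202=51  203=3  204=21  205=38
Waiting = turnaround − burst: 200=61, 201=48, 202=37, 203=0, 204=3, 205=20
Total waiting = 61 + 48 + 37 + 0 + 3 + 20 = 169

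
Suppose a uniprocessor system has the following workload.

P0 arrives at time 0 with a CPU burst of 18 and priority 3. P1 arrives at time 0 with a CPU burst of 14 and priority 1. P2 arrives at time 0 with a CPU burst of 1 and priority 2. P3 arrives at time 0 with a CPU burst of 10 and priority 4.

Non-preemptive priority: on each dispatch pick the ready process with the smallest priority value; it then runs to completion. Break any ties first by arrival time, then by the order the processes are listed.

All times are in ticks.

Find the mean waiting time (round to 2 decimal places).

15.50

Gantt: | P1 0-14 | P2 14-15 | P0 15-33 | P3 33-43 |
Completion: P0=33  P1=14  P2=15  P3=43
Turnaround (C−A): P0=33  P1=14  P2=15  P3=43
Waiting times: P0=15, P1=0, P2=14, P3=33
Average waiting = (15+0+14+33) / 4 = 62/4 = 15.50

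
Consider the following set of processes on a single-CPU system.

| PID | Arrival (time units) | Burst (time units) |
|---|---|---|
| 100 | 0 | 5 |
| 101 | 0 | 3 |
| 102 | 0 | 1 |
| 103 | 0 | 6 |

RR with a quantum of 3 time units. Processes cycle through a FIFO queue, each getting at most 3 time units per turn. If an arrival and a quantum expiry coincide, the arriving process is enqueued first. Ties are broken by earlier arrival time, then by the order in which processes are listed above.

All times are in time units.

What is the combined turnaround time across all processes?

40

Gantt: | 100 0-3 | 101 3-6 | 102 6-7 | 103 7-10 | 100 10-12 | 103 12-15 |
Completion: 100=12  101=6  102=7  103=15
Turnaround = completion − arrival: 100=12, 101=6, 102=7, 103=15
Total turnaround = 12 + 6 + 7 + 15 = 40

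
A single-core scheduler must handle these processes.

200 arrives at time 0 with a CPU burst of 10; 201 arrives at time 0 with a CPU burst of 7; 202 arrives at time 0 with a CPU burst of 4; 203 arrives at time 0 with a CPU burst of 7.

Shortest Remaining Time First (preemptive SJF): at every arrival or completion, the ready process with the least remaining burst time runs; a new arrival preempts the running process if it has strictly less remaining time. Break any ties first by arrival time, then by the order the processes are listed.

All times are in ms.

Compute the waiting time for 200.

Gantt: | 202 0-4 | 201 4-11 | 203 11-18 | 200 18-28 |
Completion: 200=28  201=11  202=4  203=18
Turnaround (C−A): 200=28  201=11  202=4  203=18
Waiting(200) = turnaround − burst = 28 − 10 = 18

18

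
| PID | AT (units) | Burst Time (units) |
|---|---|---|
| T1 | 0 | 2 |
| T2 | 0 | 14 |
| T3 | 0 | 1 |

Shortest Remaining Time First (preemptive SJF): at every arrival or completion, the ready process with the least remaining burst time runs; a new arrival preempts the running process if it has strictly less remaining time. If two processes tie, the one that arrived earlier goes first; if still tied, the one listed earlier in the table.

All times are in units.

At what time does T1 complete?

Gantt: | T3 0-1 | T1 1-3 | T2 3-17 |
Completion: T1=3  T2=17  T3=1
Turnaround (C−A): T1=3  T2=17  T3=1

3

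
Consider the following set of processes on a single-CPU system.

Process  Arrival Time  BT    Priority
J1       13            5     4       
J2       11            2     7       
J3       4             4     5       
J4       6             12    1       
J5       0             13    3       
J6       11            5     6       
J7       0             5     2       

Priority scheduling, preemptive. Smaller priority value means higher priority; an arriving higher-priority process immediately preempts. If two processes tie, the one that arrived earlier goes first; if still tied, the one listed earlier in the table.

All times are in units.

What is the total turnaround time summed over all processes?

172

Gantt: | J7 0-5 | J5 5-6 | J4 6-18 | J5 18-30 | J1 30-35 | J3 35-39 | J6 39-44 | J2 44-46 |
Completion: J1=35  J2=46  J3=39  J4=18  J5=30  J6=44  J7=5
Turnaround = completion − arrival: J1=22, J2=35, J3=35, J4=12, J5=30, J6=33, J7=5
Total turnaround = 22 + 35 + 35 + 12 + 30 + 33 + 5 = 172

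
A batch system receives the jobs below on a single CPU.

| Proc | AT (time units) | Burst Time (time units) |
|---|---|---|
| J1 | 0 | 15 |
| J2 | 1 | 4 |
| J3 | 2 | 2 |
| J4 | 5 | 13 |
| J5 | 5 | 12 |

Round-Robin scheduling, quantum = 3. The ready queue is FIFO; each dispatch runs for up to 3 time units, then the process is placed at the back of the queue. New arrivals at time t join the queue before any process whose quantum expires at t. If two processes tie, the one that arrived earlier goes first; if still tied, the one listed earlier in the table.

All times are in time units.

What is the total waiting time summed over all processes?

Schedule: | J1 0-3 | J2 3-6 | J3 6-8 | J1 8-11 | J4 11-14 | J5 14-17 | J2 17-18 | J1 18-21 | J4 21-24 | J5 24-27 | J1 27-30 | J4 30-33 | J5 33-36 | J1 36-39 | J4 39-42 | J5 42-45 | J4 45-46 |
Completion: J1=39  J2=18  J3=8  J4=46  J5=45
Waiting = turnaround − burst: J1=24, J2=13, J3=4, J4=28, J5=28
Total waiting = 24 + 13 + 4 + 28 + 28 = 97

97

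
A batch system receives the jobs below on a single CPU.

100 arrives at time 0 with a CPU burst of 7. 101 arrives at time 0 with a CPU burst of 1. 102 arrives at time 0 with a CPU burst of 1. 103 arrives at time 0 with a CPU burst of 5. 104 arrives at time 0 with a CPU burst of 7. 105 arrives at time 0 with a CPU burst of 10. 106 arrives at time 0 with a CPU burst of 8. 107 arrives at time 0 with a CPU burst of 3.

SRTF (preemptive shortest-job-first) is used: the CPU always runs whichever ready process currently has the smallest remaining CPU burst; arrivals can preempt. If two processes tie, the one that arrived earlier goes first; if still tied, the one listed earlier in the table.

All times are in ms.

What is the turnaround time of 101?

Timeline: | 101 0-1 | 102 1-2 | 107 2-5 | 103 5-10 | 100 10-17 | 104 17-24 | 106 24-32 | 105 32-42 |
Completion: 100=17  101=1  102=2  103=10  104=24  105=42  106=32  107=5
Turnaround (C−A): 100=17  101=1  102=2  103=10  104=24  105=42  106=32  107=5
Turnaround(101) = completion − arrival = 1 − 0 = 1

1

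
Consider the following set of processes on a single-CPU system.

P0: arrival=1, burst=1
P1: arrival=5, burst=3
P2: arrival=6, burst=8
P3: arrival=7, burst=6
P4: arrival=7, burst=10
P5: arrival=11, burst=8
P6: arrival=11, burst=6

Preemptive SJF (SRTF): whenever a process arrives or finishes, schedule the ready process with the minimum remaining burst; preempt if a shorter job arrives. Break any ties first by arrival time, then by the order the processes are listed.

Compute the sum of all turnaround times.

Schedule: | idle 0-1 | P0 1-2 | idle 2-5 | P1 5-8 | P3 8-14 | P6 14-20 | P2 20-28 | P5 28-36 | P4 36-46 |
Completion: P0=2  P1=8  P2=28  P3=14  P4=46  P5=36  P6=20
Turnaround = completion − arrival: P0=1, P1=3, P2=22, P3=7, P4=39, P5=25, P6=9
Total turnaround = 1 + 3 + 22 + 7 + 39 + 25 + 9 = 106

106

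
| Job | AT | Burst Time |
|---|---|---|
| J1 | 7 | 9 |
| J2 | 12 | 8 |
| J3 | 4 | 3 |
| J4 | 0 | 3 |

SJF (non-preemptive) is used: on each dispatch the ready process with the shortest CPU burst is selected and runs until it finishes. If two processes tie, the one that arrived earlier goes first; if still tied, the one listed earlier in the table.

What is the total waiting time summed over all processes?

Timeline: | J4 0-3 | idle 3-4 | J3 4-7 | J1 7-16 | J2 16-24 |
Completion: J1=16  J2=24  J3=7  J4=3
Turnaround (C−A): J1=9  J2=12  J3=3  J4=3
Waiting = turnaround − burst: J1=0, J2=4, J3=0, J4=0
Total waiting = 0 + 4 + 0 + 0 = 4

4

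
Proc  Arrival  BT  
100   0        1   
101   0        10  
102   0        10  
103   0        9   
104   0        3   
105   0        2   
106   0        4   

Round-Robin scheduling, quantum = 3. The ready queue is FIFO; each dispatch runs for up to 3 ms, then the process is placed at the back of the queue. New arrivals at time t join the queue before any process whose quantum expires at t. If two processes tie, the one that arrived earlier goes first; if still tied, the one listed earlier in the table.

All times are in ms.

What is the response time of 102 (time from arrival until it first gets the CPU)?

4

Gantt: | 100 0-1 | 101 1-4 | 102 4-7 | 103 7-10 | 104 10-13 | 105 13-15 | 106 15-18 | 101 18-21 | 102 21-24 | 103 24-27 | 106 27-28 | 101 28-31 | 102 31-34 | 103 34-37 | 101 37-38 | 102 38-39 |
Completion: 100=1  101=38  102=39  103=37  104=13  105=15  106=28
Turnaround (C−A): 100=1  101=38  102=39  103=37  104=13  105=15  106=28
Response(102) = first start − arrival = 4 − 0 = 4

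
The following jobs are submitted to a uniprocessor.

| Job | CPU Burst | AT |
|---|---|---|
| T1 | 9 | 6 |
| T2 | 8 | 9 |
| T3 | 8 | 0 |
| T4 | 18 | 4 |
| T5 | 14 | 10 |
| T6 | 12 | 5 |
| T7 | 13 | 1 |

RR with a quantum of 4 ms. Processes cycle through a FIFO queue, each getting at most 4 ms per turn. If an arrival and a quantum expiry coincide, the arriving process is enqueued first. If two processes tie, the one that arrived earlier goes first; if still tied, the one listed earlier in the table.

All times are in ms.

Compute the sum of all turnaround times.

Timeline: | T3 0-4 | T7 4-8 | T4 8-12 | T3 12-16 | T6 16-20 | T1 20-24 | T7 24-28 | T2 28-32 | T5 32-36 | T4 36-40 | T6 40-44 | T1 44-48 | T7 48-52 | T2 52-56 | T5 56-60 | T4 60-64 | T6 64-68 | T1 68-69 | T7 69-70 | T5 70-74 | T4 74-78 | T5 78-80 | T4 80-82 |
Completion: T1=69  T2=56  T3=16  T4=82  T5=80  T6=68  T7=70
Turnaround = completion − arrival: T1=63, T2=47, T3=16, T4=78, T5=70, T6=63, T7=69
Total turnaround = 63 + 47 + 16 + 78 + 70 + 63 + 69 = 406

406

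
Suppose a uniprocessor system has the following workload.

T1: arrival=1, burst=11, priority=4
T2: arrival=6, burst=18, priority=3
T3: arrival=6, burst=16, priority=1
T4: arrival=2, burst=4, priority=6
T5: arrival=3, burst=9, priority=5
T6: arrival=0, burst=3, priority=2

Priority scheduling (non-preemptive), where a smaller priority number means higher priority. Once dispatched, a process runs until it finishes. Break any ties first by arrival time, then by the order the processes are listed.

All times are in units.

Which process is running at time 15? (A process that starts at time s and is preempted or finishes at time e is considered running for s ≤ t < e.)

T3

Gantt: | T6 0-3 | T1 3-14 | T3 14-30 | T2 30-48 | T5 48-57 | T4 57-61 |
Completion: T1=14  T2=48  T3=30  T4=61  T5=57  T6=3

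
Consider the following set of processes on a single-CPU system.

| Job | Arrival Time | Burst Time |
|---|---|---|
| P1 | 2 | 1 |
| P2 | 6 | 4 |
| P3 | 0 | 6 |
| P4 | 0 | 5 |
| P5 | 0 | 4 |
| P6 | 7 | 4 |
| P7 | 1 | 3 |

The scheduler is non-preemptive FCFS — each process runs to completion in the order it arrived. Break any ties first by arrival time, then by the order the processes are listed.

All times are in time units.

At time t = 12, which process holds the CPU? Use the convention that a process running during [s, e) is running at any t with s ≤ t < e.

Schedule: | P3 0-6 | P4 6-11 | P5 11-15 | P7 15-18 | P1 18-19 | P2 19-23 | P6 23-27 |
Completion: P1=19  P2=23  P3=6  P4=11  P5=15  P6=27  P7=18

P5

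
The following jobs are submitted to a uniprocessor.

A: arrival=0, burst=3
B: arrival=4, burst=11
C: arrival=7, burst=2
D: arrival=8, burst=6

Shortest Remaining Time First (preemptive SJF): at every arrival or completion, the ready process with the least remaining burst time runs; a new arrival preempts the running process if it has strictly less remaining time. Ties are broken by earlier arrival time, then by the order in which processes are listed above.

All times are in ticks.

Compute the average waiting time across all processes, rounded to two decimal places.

Gantt: | A 0-3 | idle 3-4 | B 4-7 | C 7-9 | D 9-15 | B 15-23 |
Completion: A=3  B=23  C=9  D=15
Turnaround (C−A): A=3  B=19  C=2  D=7
Waiting times: A=0, B=8, C=0, D=1
Average waiting = (0+8+0+1) / 4 = 9/4 = 2.25

2.25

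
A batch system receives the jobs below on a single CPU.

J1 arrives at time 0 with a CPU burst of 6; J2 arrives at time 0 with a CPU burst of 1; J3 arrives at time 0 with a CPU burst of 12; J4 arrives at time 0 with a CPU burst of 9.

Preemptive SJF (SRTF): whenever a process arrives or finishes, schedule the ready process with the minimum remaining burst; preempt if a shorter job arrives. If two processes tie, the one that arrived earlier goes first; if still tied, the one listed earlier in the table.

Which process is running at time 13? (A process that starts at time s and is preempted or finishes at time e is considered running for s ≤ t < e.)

J4

Schedule: | J2 0-1 | J1 1-7 | J4 7-16 | J3 16-28 |
Completion: J1=7  J2=1  J3=28  J4=16
Turnaround (C−A): J1=7  J2=1  J3=28  J4=16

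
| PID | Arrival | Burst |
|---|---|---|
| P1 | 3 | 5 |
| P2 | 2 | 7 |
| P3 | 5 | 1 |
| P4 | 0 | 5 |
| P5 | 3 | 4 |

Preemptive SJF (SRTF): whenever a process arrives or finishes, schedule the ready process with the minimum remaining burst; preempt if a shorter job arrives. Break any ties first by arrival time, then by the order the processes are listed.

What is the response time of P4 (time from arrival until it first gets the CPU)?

Schedule: | P4 0-5 | P3 5-6 | P5 6-10 | P1 10-15 | P2 15-22 |
Completion: P1=15  P2=22  P3=6  P4=5  P5=10
Response(P4) = first start − arrival = 0 − 0 = 0

0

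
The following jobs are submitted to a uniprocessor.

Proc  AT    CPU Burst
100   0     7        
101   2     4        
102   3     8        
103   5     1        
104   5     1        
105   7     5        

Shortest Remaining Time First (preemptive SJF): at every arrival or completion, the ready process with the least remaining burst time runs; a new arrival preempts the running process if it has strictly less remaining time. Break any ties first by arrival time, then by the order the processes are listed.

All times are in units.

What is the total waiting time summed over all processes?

30

Schedule: | 100 0-2 | 101 2-6 | 103 6-7 | 104 7-8 | 100 8-13 | 105 13-18 | 102 18-26 |
Completion: 100=13  101=6  102=26  103=7  104=8  105=18
Turnaround (C−A): 100=13  101=4  102=23  103=2  104=3  105=11
Waiting = turnaround − burst: 100=6, 101=0, 102=15, 103=1, 104=2, 105=6
Total waiting = 6 + 0 + 15 + 1 + 2 + 6 = 30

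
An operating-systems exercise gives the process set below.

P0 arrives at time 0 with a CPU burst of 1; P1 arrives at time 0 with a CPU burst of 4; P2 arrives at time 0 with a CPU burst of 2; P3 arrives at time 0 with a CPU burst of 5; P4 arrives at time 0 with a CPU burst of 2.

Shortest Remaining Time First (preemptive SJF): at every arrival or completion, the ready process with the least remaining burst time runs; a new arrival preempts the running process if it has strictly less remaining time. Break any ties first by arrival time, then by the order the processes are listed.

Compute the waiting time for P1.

Schedule: | P0 0-1 | P2 1-3 | P4 3-5 | P1 5-9 | P3 9-14 |
Completion: P0=1  P1=9  P2=3  P3=14  P4=5
Turnaround (C−A): P0=1  P1=9  P2=3  P3=14  P4=5
Waiting(P1) = turnaround − burst = 9 − 4 = 5

5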